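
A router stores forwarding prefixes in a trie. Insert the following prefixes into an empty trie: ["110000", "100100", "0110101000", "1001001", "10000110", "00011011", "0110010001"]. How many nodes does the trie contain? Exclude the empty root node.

40

Trace insertions, counting only characters that open a new branch:
  "110000" → 6 new (1, 1, 0, 0, 0, 0)
  "100100" → prefix "1" already present; 5 new (0, 0, 1, 0, 0)
  "0110101000" → 10 new (0, 1, 1, 0, 1, 0, 1, 0, 0, 0)
  "1001001" → prefix "100100" already present; 1 new (1)
  "10000110" → prefix "100" already present; 5 new (0, 0, 1, 1, 0)
  "00011011" → prefix "0" already present; 7 new (0, 0, 1, 1, 0, 1, 1)
  "0110010001" → prefix "0110" already present; 6 new (0, 1, 0, 0, 0, 1)
Total nodes = 6 + 5 + 10 + 1 + 5 + 7 + 6 = 40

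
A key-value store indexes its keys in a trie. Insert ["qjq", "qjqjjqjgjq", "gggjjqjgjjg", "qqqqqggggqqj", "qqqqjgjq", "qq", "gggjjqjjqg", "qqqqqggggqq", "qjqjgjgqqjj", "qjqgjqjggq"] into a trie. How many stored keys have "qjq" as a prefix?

4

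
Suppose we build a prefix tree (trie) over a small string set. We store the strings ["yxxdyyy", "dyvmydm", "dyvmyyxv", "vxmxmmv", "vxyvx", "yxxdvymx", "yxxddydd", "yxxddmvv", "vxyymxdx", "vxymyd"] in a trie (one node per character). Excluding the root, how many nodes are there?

Count nodes per top-level branch (shared prefixes stored once):
  'd'-branch (dyvmydm, dyvmyyxv): 10 nodes
  'v'-branch (vxmxmmv, vxymyd, vxyvx, vxyymxdx): 18 nodes
  'y'-branch (yxxddmvv, yxxddydd, yxxdvymx, yxxdyyy): 18 nodes
Sum: 46

46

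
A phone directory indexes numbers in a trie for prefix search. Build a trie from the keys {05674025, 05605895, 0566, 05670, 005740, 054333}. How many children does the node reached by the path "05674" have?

The children of the "05674" node are the distinct next characters among strings starting with "05674".
Distinct next characters after "05674": 0.
That node has 1 child edge.

1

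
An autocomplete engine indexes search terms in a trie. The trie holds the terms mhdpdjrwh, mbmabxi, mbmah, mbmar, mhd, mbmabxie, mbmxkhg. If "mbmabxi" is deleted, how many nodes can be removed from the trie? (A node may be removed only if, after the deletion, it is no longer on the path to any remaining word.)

0

After clearing the end-marker at "mbmabxi", prune upward until reaching a node still needed by another word.
Every node on "mbmabxi" is still needed (e.g. by "mbmabxie"), so nothing is freed.
Nodes removed: 0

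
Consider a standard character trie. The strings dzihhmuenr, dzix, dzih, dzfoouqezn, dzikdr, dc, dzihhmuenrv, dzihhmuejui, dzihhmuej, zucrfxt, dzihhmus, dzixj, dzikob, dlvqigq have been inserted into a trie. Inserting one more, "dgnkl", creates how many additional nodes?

The longest prefix of "dgnkl" already in the trie is "d" (length 1).
Each of the 4 remaining characters creates one node.

4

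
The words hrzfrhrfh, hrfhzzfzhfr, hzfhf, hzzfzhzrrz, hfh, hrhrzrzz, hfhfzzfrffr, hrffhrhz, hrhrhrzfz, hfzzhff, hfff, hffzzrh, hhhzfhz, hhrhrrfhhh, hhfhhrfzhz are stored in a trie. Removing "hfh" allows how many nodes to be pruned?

Walk "hfh" from the leaf back toward the root, removing each node that no remaining word uses.
Every node on "hfh" is still needed (e.g. by "hfhfzzfrffr"), so nothing is freed.
Nodes removed: 0

0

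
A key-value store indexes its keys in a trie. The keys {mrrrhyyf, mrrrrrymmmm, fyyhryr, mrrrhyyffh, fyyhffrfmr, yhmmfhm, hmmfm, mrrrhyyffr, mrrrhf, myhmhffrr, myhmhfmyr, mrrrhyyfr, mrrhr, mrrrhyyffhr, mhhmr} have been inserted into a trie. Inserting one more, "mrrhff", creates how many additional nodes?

"mrrh" is already a path in the trie; the remaining "ff" must be added.
So 6 − 4 = 2 new nodes.

2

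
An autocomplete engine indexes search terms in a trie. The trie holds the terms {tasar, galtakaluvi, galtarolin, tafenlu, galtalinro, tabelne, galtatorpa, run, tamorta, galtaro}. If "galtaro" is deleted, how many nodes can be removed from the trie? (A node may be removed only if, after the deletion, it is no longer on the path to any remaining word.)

0

Walk "galtaro" from the leaf back toward the root, removing each node that no remaining word uses.
Every node on "galtaro" is still needed (e.g. by "galtarolin"), so nothing is freed.
Nodes removed: 0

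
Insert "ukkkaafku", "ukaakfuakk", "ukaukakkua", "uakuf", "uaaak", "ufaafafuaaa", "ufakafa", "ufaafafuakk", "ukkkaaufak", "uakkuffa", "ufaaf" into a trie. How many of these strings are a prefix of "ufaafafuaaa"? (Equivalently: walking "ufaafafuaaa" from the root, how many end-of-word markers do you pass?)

2

Walk "ufaafafuaaa" from the root; an end-of-word marker is hit whenever a stored word is a prefix of "ufaafafuaaa".
Prefixes of the query that are stored words: "ufaaf", "ufaafafuaaa"
Count: 2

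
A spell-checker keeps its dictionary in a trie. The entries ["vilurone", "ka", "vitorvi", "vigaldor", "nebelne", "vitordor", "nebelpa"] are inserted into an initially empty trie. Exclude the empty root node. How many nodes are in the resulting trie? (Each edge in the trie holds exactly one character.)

33

Count nodes per top-level branch (shared prefixes stored once):
  'k'-branch (ka): 2 nodes
  'n'-branch (nebelne, nebelpa): 9 nodes
  'v'-branch (vigaldor, vilurone, vitordor, vitorvi): 22 nodes
Sum: 33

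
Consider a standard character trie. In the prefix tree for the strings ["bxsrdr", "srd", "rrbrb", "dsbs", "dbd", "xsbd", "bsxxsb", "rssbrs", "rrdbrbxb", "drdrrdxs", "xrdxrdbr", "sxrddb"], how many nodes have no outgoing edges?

12

A leaf is a node with no children — equivalently, the end of a word that is not a proper prefix of any other stored word.
Those words: "bsxxsb", "bxsrdr", "dbd", "drdrrdxs", "dsbs", "rrbrb", "rrdbrbxb", "rssbrs", "srd", "sxrddb", "xrdxrdbr", "xsbd"
Leaf count: 12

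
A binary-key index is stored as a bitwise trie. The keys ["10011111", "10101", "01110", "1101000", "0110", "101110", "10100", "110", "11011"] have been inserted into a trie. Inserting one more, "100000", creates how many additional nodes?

Walking "100000" from the root, the first 3 characters ("100") follow existing edges; "0" is the first miss.
So 6 − 3 = 3 new nodes.

3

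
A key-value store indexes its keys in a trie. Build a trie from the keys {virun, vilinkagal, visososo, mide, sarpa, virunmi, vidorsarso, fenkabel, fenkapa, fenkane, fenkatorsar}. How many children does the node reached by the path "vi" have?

The children of the "vi" node are the distinct next characters among strings starting with "vi".
Distinct next characters after "vi": d, l, r, s.
That node has 4 child edges.

4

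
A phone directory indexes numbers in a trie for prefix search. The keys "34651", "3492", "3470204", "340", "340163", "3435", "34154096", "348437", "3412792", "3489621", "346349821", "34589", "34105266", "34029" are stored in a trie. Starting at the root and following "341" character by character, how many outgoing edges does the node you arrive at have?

3

Walk "341" from the root, arriving at one node.
Distinct next characters after "341": 0, 2, 5.
That node has 3 child edges.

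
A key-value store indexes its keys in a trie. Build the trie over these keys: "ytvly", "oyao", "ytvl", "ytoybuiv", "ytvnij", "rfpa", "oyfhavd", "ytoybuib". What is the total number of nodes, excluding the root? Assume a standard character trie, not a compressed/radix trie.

Count nodes per top-level branch (shared prefixes stored once):
  'o'-branch (oyao, oyfhavd): 9 nodes
  'r'-branch (rfpa): 4 nodes
  'y'-branch (ytoybuib, ytoybuiv, ytvl, ytvly, ytvnij): 15 nodes
Sum: 28

28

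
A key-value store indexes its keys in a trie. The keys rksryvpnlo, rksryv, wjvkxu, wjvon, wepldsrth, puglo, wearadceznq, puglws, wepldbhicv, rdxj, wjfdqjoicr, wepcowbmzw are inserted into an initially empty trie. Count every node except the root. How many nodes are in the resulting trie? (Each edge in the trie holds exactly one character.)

65

Trace insertions, counting only characters that open a new branch:
  "rksryvpnlo" → 10 new (r, k, s, r, y, v, p, n, l, o)
  "rksryv" → prefix "rksryv" already present; 0 new (none)
  "wjvkxu" → 6 new (w, j, v, k, x, u)
  "wjvon" → prefix "wjv" already present; 2 new (o, n)
  "wepldsrth" → prefix "w" already present; 8 new (e, p, l, d, s, r, t, h)
  "puglo" → 5 new (p, u, g, l, o)
  "wearadceznq" → prefix "we" already present; 9 new (a, r, a, d, c, e, z, n, q)
  "puglws" → prefix "pugl" already present; 2 new (w, s)
  "wepldbhicv" → prefix "wepld" already present; 5 new (b, h, i, c, v)
  "rdxj" → prefix "r" already present; 3 new (d, x, j)
  "wjfdqjoicr" → prefix "wj" already present; 8 new (f, d, q, j, o, i, c, r)
  "wepcowbmzw" → prefix "wep" already present; 7 new (c, o, w, b, m, z, w)
Total nodes = 10 + 0 + 6 + 2 + 8 + 5 + 9 + 2 + 5 + 3 + 8 + 7 = 65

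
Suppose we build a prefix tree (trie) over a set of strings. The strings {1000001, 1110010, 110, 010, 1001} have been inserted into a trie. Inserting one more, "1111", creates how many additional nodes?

The longest prefix of "1111" already in the trie is "111" (length 3).
Each of the 1 remaining characters creates one node.

1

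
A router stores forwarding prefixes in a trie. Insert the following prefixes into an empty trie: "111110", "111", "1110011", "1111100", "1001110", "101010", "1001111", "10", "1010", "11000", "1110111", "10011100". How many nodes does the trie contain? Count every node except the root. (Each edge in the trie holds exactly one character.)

Count nodes per top-level branch (shared prefixes stored once):
  '1'-branch (10, 1001110, 10011100, 1001111, 1010, 101010, 11000, 111, 1110011, 1110111, 111110, 1111100): 29 nodes
Sum: 29

29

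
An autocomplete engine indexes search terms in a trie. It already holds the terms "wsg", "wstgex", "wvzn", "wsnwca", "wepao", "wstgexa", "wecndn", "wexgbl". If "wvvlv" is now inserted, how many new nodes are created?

3

Walking "wvvlv" from the root, the first 2 characters ("wv") follow existing edges; "v" is the first miss.
Each of the 3 remaining characters creates one node.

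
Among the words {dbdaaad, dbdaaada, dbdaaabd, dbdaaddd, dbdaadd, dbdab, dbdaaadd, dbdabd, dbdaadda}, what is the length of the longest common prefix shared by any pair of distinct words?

7

The deepest shared node is where two words last agree before diverging.
"dbdaaad" and "dbdaaada" agree on "dbdaaad" (7 characters) before diverging; nothing deeper is shared.
Longest shared-prefix length: 7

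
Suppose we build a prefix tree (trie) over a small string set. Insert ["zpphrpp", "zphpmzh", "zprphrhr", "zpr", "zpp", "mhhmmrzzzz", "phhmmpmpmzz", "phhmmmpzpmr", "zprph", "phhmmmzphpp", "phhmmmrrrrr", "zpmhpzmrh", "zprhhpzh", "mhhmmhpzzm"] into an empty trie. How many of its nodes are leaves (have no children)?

11

Leaves are exactly the stored words that no other stored word extends.
Those words: "mhhmmhpzzm", "mhhmmrzzzz", "phhmmmpzpmr", "phhmmmrrrrr", "phhmmmzphpp", "phhmmpmpmzz", "zphpmzh", "zpmhpzmrh", "zpphrpp", "zprhhpzh", "zprphrhr"
Leaf count: 11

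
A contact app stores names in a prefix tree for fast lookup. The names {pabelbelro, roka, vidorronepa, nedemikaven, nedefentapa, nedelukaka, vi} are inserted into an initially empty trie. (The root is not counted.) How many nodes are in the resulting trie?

49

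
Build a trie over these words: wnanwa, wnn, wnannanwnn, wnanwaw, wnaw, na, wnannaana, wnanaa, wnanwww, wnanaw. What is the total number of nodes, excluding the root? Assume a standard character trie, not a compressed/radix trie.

Trace insertions, counting only characters that open a new branch:
  "wnanwa" → 6 new (w, n, a, n, w, a)
  "wnn" → prefix "wn" already present; 1 new (n)
  "wnannanwnn" → prefix "wnan" already present; 6 new (n, a, n, w, n, n)
  "wnanwaw" → prefix "wnanwa" already present; 1 new (w)
  "wnaw" → prefix "wna" already present; 1 new (w)
  "na" → 2 new (n, a)
  "wnannaana" → prefix "wnanna" already present; 3 new (a, n, a)
  "wnanaa" → prefix "wnan" already present; 2 new (a, a)
  "wnanwww" → prefix "wnanw" already present; 2 new (w, w)
  "wnanaw" → prefix "wnana" already present; 1 new (w)
Total nodes = 6 + 1 + 6 + 1 + 1 + 2 + 3 + 2 + 2 + 1 = 25

25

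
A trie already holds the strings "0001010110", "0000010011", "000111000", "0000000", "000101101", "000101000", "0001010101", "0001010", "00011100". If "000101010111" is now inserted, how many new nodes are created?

2

Walking "000101010111" from the root, the first 10 characters ("0001010101") follow existing edges; "1" is the first miss.
Each of the 2 remaining characters creates one node.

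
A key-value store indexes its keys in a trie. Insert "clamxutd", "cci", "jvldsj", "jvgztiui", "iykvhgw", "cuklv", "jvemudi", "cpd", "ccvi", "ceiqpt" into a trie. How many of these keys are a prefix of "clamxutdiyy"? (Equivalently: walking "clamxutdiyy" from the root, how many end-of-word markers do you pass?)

1

Check each prefix of "clamxutdiyy" against the stored set — each match is an end-marker on the path.
Prefixes of the query that are stored words: "clamxutd"
Count: 1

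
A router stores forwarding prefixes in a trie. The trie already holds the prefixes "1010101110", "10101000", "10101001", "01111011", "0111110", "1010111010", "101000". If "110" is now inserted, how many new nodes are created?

Walking "110" from the root, the first 1 characters ("1") follow existing edges; "1" is the first miss.
So 3 − 1 = 2 new nodes.

2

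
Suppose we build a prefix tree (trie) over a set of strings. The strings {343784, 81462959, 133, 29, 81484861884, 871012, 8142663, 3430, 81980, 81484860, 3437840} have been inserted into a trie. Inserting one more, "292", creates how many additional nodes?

1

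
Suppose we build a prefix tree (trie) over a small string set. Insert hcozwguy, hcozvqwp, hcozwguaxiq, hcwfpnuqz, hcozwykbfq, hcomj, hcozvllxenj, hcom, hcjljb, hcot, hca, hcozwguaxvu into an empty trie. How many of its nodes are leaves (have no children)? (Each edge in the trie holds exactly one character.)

A leaf is a node with no children — equivalently, the end of a word that is not a proper prefix of any other stored word.
Those words: "hca", "hcjljb", "hcomj", "hcot", "hcozvllxenj", "hcozvqwp", "hcozwguaxiq", "hcozwguaxvu", "hcozwguy", "hcozwykbfq", "hcwfpnuqz"
Leaf count: 11

11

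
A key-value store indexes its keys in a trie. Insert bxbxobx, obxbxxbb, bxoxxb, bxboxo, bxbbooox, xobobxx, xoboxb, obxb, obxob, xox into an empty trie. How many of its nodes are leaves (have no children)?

9

A leaf is a node with no children — equivalently, the end of a word that is not a proper prefix of any other stored word.
Those words: "bxbbooox", "bxboxo", "bxbxobx", "bxoxxb", "obxbxxbb", "obxob", "xobobxx", "xoboxb", "xox"
Leaf count: 9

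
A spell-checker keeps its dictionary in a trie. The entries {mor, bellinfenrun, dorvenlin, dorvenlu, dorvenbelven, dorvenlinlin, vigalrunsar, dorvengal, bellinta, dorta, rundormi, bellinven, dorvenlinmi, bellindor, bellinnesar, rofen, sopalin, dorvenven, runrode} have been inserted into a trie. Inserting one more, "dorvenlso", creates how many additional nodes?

Walking "dorvenlso" from the root, the first 7 characters ("dorvenl") follow existing edges; "s" is the first miss.
So 9 − 7 = 2 new nodes.

2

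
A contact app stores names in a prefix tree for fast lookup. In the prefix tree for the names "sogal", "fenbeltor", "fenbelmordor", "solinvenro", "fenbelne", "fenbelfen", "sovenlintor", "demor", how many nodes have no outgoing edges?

A leaf is a node with no children — equivalently, the end of a word that is not a proper prefix of any other stored word.
Those words: "demor", "fenbelfen", "fenbelmordor", "fenbelne", "fenbeltor", "sogal", "solinvenro", "sovenlintor"
Leaf count: 8

8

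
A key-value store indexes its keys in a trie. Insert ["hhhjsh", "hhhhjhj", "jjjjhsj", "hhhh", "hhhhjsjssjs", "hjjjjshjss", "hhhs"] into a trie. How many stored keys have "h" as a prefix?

6

Walk to "h"; the words in its subtree are exactly those with that prefix.
Matches: "hhhh", "hhhhjhj", "hhhhjsjssjs", "hhhjsh", "hhhs", "hjjjjshjss"
Count: 6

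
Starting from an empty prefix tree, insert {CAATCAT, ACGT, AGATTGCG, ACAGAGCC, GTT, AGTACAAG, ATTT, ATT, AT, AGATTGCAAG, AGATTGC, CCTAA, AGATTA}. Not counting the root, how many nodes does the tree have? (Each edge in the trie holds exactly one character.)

44

For each word, the new-node count is its length minus the longest prefix already in the trie:
  "CAATCAT" → 7 new (C, A, A, T, C, A, T)
  "ACGT" → 4 new (A, C, G, T)
  "AGATTGCG" → prefix "A" already present; 7 new (G, A, T, T, G, C, G)
  "ACAGAGCC" → prefix "AC" already present; 6 new (A, G, A, G, C, C)
  "GTT" → 3 new (G, T, T)
  "AGTACAAG" → prefix "AG" already present; 6 new (T, A, C, A, A, G)
  "ATTT" → prefix "A" already present; 3 new (T, T, T)
  "ATT" → prefix "ATT" already present; 0 new (none)
  "AT" → prefix "AT" already present; 0 new (none)
  "AGATTGCAAG" → prefix "AGATTGC" already present; 3 new (A, A, G)
  "AGATTGC" → prefix "AGATTGC" already present; 0 new (none)
  "CCTAA" → prefix "C" already present; 4 new (C, T, A, A)
  "AGATTA" → prefix "AGATT" already present; 1 new (A)
Total nodes = 7 + 4 + 7 + 6 + 3 + 6 + 3 + 0 + 0 + 3 + 0 + 4 + 1 = 44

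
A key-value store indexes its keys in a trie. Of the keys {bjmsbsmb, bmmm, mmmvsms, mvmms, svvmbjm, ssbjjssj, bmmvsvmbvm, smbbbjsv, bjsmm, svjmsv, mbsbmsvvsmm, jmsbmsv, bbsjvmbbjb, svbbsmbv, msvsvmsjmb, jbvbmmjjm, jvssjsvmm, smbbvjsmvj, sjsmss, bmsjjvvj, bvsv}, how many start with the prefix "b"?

Traverse to the node for "b", then collect every word in that subtree.
Words under "b": bbsjvmbbjb, bjmsbsmb, bjsmm, bmmm, bmmvsvmbvm, bmsjjvvj, bvsv
Count: 7

7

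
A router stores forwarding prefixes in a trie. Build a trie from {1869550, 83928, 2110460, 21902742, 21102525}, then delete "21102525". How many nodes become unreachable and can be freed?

Walk "21102525" from the leaf back toward the root, removing each node that no remaining word uses.
The suffix "2525" (4 nodes) is used only by "21102525"; the node for "2110" still has the child "4", so pruning stops there.
Nodes removed: 4

4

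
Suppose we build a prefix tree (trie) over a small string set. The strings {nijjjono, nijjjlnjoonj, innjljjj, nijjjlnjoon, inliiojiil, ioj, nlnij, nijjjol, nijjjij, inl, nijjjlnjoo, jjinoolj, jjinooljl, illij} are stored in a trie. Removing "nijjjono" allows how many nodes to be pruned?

2

After clearing the end-marker at "nijjjono", prune upward until reaching a node still needed by another word.
The suffix "no" (2 nodes) is used only by "nijjjono"; the node for "nijjjo" still has the child "l", so pruning stops there.
Nodes removed: 2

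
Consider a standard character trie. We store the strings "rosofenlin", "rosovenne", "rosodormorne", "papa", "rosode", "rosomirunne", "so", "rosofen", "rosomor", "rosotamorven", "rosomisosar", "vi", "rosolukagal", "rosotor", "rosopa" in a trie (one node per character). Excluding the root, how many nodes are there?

Insert word by word; a character creates a node only if that edge doesn't already exist:
  "rosofenlin" → 10 new (r, o, s, o, f, e, n, l, i, n)
  "rosovenne" → prefix "roso" already present; 5 new (v, e, n, n, e)
  "rosodormorne" → prefix "roso" already present; 8 new (d, o, r, m, o, r, n, e)
  "papa" → 4 new (p, a, p, a)
  "rosode" → prefix "rosod" already present; 1 new (e)
  "rosomirunne" → prefix "roso" already present; 7 new (m, i, r, u, n, n, e)
  "so" → 2 new (s, o)
  "rosofen" → prefix "rosofen" already present; 0 new (none)
  "rosomor" → prefix "rosom" already present; 2 new (o, r)
  "rosotamorven" → prefix "roso" already present; 8 new (t, a, m, o, r, v, e, n)
  "rosomisosar" → prefix "rosomi" already present; 5 new (s, o, s, a, r)
  "vi" → 2 new (v, i)
  "rosolukagal" → prefix "roso" already present; 7 new (l, u, k, a, g, a, l)
  "rosotor" → prefix "rosot" already present; 2 new (o, r)
  "rosopa" → prefix "roso" already present; 2 new (p, a)
Total nodes = 10 + 5 + 8 + 4 + 1 + 7 + 2 + 0 + 2 + 8 + 5 + 2 + 7 + 2 + 2 = 65

65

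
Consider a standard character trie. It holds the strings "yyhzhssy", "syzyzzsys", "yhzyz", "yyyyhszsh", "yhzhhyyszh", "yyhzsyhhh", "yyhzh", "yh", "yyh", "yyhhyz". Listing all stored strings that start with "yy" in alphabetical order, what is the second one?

DFS of the "yy" subtree visits, in order: "yyh", "yyhhyz", "yyhzh", "yyhzhssy", "yyhzsyhhh", "yyyyhszsh"
Position 2: yyhhyz

yyhhyz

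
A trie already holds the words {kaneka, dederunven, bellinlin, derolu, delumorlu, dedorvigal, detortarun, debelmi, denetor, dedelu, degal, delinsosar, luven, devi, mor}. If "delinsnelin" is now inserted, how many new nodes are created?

5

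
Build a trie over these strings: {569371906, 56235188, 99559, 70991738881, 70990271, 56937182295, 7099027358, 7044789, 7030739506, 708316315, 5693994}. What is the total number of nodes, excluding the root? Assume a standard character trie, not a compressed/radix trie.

For each word, the new-node count is its length minus the longest prefix already in the trie:
  "569371906" → 9 new (5, 6, 9, 3, 7, 1, 9, 0, 6)
  "56235188" → prefix "56" already present; 6 new (2, 3, 5, 1, 8, 8)
  "99559" → 5 new (9, 9, 5, 5, 9)
  "70991738881" → 11 new (7, 0, 9, 9, 1, 7, 3, 8, 8, 8, 1)
  "70990271" → prefix "7099" already present; 4 new (0, 2, 7, 1)
  "56937182295" → prefix "569371" already present; 5 new (8, 2, 2, 9, 5)
  "7099027358" → prefix "7099027" already present; 3 new (3, 5, 8)
  "7044789" → prefix "70" already present; 5 new (4, 4, 7, 8, 9)
  "7030739506" → prefix "70" already present; 8 new (3, 0, 7, 3, 9, 5, 0, 6)
  "708316315" → prefix "70" already present; 7 new (8, 3, 1, 6, 3, 1, 5)
  "5693994" → prefix "5693" already present; 3 new (9, 9, 4)
Total nodes = 9 + 6 + 5 + 11 + 4 + 5 + 3 + 5 + 8 + 7 + 3 = 66

66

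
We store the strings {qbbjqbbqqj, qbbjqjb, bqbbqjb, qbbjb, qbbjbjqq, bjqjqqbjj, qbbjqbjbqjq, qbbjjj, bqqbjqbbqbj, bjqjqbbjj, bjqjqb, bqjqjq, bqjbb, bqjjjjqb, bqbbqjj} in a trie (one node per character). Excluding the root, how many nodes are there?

63

Insert word by word; a character creates a node only if that edge doesn't already exist:
  "qbbjqbbqqj" → 10 new (q, b, b, j, q, b, b, q, q, j)
  "qbbjqjb" → prefix "qbbjq" already present; 2 new (j, b)
  "bqbbqjb" → 7 new (b, q, b, b, q, j, b)
  "qbbjb" → prefix "qbbj" already present; 1 new (b)
  "qbbjbjqq" → prefix "qbbjb" already present; 3 new (j, q, q)
  "bjqjqqbjj" → prefix "b" already present; 8 new (j, q, j, q, q, b, j, j)
  "qbbjqbjbqjq" → prefix "qbbjqb" already present; 5 new (j, b, q, j, q)
  "qbbjjj" → prefix "qbbj" already present; 2 new (j, j)
  "bqqbjqbbqbj" → prefix "bq" already present; 9 new (q, b, j, q, b, b, q, b, j)
  "bjqjqbbjj" → prefix "bjqjq" already present; 4 new (b, b, j, j)
  "bjqjqb" → prefix "bjqjqb" already present; 0 new (none)
  "bqjqjq" → prefix "bq" already present; 4 new (j, q, j, q)
  "bqjbb" → prefix "bqj" already present; 2 new (b, b)
  "bqjjjjqb" → prefix "bqj" already present; 5 new (j, j, j, q, b)
  "bqbbqjj" → prefix "bqbbqj" already present; 1 new (j)
Total nodes = 10 + 2 + 7 + 1 + 3 + 8 + 5 + 2 + 9 + 4 + 0 + 4 + 2 + 5 + 1 = 63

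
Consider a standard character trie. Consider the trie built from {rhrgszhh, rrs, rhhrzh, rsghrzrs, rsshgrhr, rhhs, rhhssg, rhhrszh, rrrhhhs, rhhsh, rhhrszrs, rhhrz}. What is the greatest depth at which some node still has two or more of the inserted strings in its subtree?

The deepest shared node is where two words last agree before diverging.
e.g. "rhhrszh" and "rhhrszrs" share the prefix "rhhrsz" of length 6; no pair shares a longer one.
Longest shared-prefix length: 6

6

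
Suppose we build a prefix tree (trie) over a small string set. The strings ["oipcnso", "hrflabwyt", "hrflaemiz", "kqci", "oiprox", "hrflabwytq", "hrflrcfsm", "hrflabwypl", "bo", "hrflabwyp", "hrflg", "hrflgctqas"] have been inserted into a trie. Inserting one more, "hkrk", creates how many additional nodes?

The longest prefix of "hkrk" already in the trie is "h" (length 1).
Each of the 3 remaining characters creates one node.

3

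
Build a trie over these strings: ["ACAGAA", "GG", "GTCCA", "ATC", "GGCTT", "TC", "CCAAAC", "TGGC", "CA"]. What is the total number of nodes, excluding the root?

Trace insertions, counting only characters that open a new branch:
  "ACAGAA" → 6 new (A, C, A, G, A, A)
  "GG" → 2 new (G, G)
  "GTCCA" → prefix "G" already present; 4 new (T, C, C, A)
  "ATC" → prefix "A" already present; 2 new (T, C)
  "GGCTT" → prefix "GG" already present; 3 new (C, T, T)
  "TC" → 2 new (T, C)
  "CCAAAC" → 6 new (C, C, A, A, A, C)
  "TGGC" → prefix "T" already present; 3 new (G, G, C)
  "CA" → prefix "C" already present; 1 new (A)
Total nodes = 6 + 2 + 4 + 2 + 3 + 2 + 6 + 3 + 1 = 29

29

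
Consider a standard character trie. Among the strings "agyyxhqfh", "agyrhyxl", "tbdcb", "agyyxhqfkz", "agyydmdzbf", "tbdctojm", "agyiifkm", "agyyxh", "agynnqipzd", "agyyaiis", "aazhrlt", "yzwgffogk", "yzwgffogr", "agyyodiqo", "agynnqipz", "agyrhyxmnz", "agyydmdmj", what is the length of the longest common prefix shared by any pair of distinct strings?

Equivalently: take the maximum, over all pairs, of their longest common prefix length.
e.g. "agynnqipz" and "agynnqipzd" share the prefix "agynnqipz" of length 9; no pair shares a longer one.
Longest shared-prefix length: 9

9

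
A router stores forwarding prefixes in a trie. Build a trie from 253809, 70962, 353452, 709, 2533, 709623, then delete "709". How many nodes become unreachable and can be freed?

0

Walk "709" from the leaf back toward the root, removing each node that no remaining word uses.
Every node on "709" is still needed (e.g. by "70962"), so nothing is freed.
Nodes removed: 0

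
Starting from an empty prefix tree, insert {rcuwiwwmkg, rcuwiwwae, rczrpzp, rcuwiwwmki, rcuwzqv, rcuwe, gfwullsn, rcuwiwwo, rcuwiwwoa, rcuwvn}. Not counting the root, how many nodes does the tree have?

Trace insertions, counting only characters that open a new branch:
  "rcuwiwwmkg" → 10 new (r, c, u, w, i, w, w, m, k, g)
  "rcuwiwwae" → prefix "rcuwiww" already present; 2 new (a, e)
  "rczrpzp" → prefix "rc" already present; 5 new (z, r, p, z, p)
  "rcuwiwwmki" → prefix "rcuwiwwmk" already present; 1 new (i)
  "rcuwzqv" → prefix "rcuw" already present; 3 new (z, q, v)
  "rcuwe" → prefix "rcuw" already present; 1 new (e)
  "gfwullsn" → 8 new (g, f, w, u, l, l, s, n)
  "rcuwiwwo" → prefix "rcuwiww" already present; 1 new (o)
  "rcuwiwwoa" → prefix "rcuwiwwo" already present; 1 new (a)
  "rcuwvn" → prefix "rcuw" already present; 2 new (v, n)
Total nodes = 10 + 2 + 5 + 1 + 3 + 1 + 8 + 1 + 1 + 2 = 34

34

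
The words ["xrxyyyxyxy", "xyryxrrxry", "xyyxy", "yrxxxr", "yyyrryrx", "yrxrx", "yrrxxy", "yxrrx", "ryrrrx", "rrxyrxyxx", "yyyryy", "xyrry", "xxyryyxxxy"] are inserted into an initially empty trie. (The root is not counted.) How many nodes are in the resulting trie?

Insert word by word; a character creates a node only if that edge doesn't already exist:
  "xrxyyyxyxy" → 10 new (x, r, x, y, y, y, x, y, x, y)
  "xyryxrrxry" → prefix "x" already present; 9 new (y, r, y, x, r, r, x, r, y)
  "xyyxy" → prefix "xy" already present; 3 new (y, x, y)
  "yrxxxr" → 6 new (y, r, x, x, x, r)
  "yyyrryrx" → prefix "y" already present; 7 new (y, y, r, r, y, r, x)
  "yrxrx" → prefix "yrx" already present; 2 new (r, x)
  "yrrxxy" → prefix "yr" already present; 4 new (r, x, x, y)
  "yxrrx" → prefix "y" already present; 4 new (x, r, r, x)
  "ryrrrx" → 6 new (r, y, r, r, r, x)
  "rrxyrxyxx" → prefix "r" already present; 8 new (r, x, y, r, x, y, x, x)
  "yyyryy" → prefix "yyyr" already present; 2 new (y, y)
  "xyrry" → prefix "xyr" already present; 2 new (r, y)
  "xxyryyxxxy" → prefix "x" already present; 9 new (x, y, r, y, y, x, x, x, y)
Total nodes = 10 + 9 + 3 + 6 + 7 + 2 + 4 + 4 + 6 + 8 + 2 + 2 + 9 = 72

72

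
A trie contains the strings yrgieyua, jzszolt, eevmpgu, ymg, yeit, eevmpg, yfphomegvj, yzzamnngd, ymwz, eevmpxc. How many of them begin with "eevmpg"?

2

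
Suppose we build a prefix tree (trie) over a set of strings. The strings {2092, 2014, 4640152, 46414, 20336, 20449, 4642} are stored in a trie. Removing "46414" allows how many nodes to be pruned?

After clearing the end-marker at "46414", prune upward until reaching a node still needed by another word.
The suffix "14" (2 nodes) is used only by "46414"; the node for "464" still has the child "0", so pruning stops there.
Nodes removed: 2

2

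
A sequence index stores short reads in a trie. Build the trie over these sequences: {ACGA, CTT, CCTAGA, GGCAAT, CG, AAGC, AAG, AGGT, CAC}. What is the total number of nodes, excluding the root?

27

Trace insertions, counting only characters that open a new branch:
  "ACGA" → 4 new (A, C, G, A)
  "CTT" → 3 new (C, T, T)
  "CCTAGA" → prefix "C" already present; 5 new (C, T, A, G, A)
  "GGCAAT" → 6 new (G, G, C, A, A, T)
  "CG" → prefix "C" already present; 1 new (G)
  "AAGC" → prefix "A" already present; 3 new (A, G, C)
  "AAG" → prefix "AAG" already present; 0 new (none)
  "AGGT" → prefix "A" already present; 3 new (G, G, T)
  "CAC" → prefix "C" already present; 2 new (A, C)
Total nodes = 4 + 3 + 5 + 6 + 1 + 3 + 0 + 3 + 2 = 27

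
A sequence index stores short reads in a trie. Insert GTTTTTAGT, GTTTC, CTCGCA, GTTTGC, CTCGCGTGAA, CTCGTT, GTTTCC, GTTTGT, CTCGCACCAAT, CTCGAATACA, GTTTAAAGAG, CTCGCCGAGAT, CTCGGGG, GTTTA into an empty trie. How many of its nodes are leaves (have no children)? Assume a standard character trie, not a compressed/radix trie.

11

A leaf is a node with no children — equivalently, the end of a word that is not a proper prefix of any other stored word.
Those words: "CTCGAATACA", "CTCGCACCAAT", "CTCGCCGAGAT", "CTCGCGTGAA", "CTCGGGG", "CTCGTT", "GTTTAAAGAG", "GTTTCC", "GTTTGC", "GTTTGT", "GTTTTTAGT"
Leaf count: 11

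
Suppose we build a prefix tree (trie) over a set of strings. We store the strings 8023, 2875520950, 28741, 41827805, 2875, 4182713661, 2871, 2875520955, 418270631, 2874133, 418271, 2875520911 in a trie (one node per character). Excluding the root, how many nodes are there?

39

Trace insertions, counting only characters that open a new branch:
  "8023" → 4 new (8, 0, 2, 3)
  "2875520950" → 10 new (2, 8, 7, 5, 5, 2, 0, 9, 5, 0)
  "28741" → prefix "287" already present; 2 new (4, 1)
  "41827805" → 8 new (4, 1, 8, 2, 7, 8, 0, 5)
  "2875" → prefix "2875" already present; 0 new (none)
  "4182713661" → prefix "41827" already present; 5 new (1, 3, 6, 6, 1)
  "2871" → prefix "287" already present; 1 new (1)
  "2875520955" → prefix "287552095" already present; 1 new (5)
  "418270631" → prefix "41827" already present; 4 new (0, 6, 3, 1)
  "2874133" → prefix "28741" already present; 2 new (3, 3)
  "418271" → prefix "418271" already present; 0 new (none)
  "2875520911" → prefix "28755209" already present; 2 new (1, 1)
Total nodes = 4 + 10 + 2 + 8 + 0 + 5 + 1 + 1 + 4 + 2 + 0 + 2 = 39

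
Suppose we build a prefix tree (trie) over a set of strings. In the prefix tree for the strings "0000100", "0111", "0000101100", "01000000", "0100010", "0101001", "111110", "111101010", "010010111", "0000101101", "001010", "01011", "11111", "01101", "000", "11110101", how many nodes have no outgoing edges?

13

A leaf is a node with no children — equivalently, the end of a word that is not a proper prefix of any other stored word.
Those words: "0000100", "0000101100", "0000101101", "001010", "01000000", "0100010", "010010111", "0101001", "01011", "01101", "0111", "111101010", "111110"
Leaf count: 13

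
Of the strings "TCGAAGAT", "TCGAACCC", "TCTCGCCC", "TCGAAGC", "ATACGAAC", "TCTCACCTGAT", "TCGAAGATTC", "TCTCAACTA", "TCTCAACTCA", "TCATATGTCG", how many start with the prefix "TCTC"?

4

Filter for entries beginning with "TCTC":
Matches: "TCTCAACTA", "TCTCAACTCA", "TCTCACCTGAT", "TCTCGCCC"
Count: 4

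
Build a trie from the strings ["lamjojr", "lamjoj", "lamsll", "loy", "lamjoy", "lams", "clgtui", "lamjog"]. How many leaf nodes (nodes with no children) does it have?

Leaves are exactly the stored words that no other stored word extends.
Those words: "clgtui", "lamjog", "lamjojr", "lamjoy", "lamsll", "loy"
Leaf count: 6

6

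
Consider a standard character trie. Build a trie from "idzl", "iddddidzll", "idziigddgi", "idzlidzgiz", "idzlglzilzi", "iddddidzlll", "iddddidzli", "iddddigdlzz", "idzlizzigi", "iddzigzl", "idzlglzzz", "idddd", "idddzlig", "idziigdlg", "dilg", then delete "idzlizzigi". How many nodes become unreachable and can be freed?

5

A node on "idzlizzigi"'s path can go only if nothing else ends at it or branches off below it.
The suffix "zzigi" (5 nodes) is used only by "idzlizzigi"; the node for "idzli" still has the child "d", so pruning stops there.
Nodes removed: 5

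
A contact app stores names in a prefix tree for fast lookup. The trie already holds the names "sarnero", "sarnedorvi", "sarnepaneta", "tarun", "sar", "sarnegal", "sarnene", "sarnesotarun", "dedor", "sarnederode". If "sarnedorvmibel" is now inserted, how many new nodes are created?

The longest prefix of "sarnedorvmibel" already in the trie is "sarnedorv" (length 9).
New nodes needed: |"sarnedorvmibel"| − 9 = 14 − 9 = 5.

5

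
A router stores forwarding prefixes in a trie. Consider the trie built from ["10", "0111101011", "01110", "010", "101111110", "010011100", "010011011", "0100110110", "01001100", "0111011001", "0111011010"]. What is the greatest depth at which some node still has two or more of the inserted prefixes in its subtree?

The deepest shared node is where two words last agree before diverging.
e.g. "010011011" and "0100110110" share the prefix "010011011" of length 9; no pair shares a longer one.
Longest shared-prefix length: 9

9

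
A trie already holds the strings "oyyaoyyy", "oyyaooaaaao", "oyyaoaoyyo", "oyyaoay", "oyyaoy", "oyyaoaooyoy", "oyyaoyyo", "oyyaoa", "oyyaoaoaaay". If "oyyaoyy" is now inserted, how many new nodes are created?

0

"oyyaoyy" is already a full path in the trie; only an end-marker is added.
No new nodes are needed: 0.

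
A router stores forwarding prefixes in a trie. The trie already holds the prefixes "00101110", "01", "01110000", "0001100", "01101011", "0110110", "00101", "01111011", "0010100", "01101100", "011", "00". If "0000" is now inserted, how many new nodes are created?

The longest prefix of "0000" already in the trie is "000" (length 3).
Each of the 1 remaining characters creates one node.

1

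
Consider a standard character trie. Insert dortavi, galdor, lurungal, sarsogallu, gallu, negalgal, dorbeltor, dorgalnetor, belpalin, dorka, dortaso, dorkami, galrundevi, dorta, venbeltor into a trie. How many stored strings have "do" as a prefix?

Filter for entries beginning with "do":
Words under "do": dorbeltor, dorgalnetor, dorka, dorkami, dorta, dortaso, dortavi
Count: 7

7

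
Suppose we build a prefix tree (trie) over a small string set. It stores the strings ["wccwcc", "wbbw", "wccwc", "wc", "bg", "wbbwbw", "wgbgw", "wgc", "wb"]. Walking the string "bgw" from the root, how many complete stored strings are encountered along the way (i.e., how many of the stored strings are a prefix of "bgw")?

1

Walk "bgw" from the root; an end-of-word marker is hit whenever a stored word is a prefix of "bgw".
Prefixes of the query that are stored words: "bg"
Count: 1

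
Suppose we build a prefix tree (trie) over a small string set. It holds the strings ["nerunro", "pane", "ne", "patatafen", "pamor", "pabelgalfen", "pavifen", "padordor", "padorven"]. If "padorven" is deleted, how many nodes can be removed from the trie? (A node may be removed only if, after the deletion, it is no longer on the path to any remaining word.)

A node on "padorven"'s path can go only if nothing else ends at it or branches off below it.
The suffix "ven" (3 nodes) is used only by "padorven"; the node for "pador" still has the child "d", so pruning stops there.
Nodes removed: 3

3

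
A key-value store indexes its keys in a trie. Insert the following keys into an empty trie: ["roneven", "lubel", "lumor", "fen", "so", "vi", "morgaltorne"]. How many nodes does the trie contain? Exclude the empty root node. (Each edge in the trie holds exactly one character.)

Count nodes per top-level branch (shared prefixes stored once):
  'f'-branch (fen): 3 nodes
  'l'-branch (lubel, lumor): 8 nodes
  'm'-branch (morgaltorne): 11 nodes
  'r'-branch (roneven): 7 nodes
  's'-branch (so): 2 nodes
  'v'-branch (vi): 2 nodes
Sum: 33

33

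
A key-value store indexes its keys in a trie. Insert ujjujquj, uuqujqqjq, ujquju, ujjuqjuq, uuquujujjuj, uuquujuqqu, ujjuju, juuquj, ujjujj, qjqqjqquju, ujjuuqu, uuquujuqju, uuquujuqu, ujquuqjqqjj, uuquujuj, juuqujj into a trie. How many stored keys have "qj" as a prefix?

Traverse to the node for "qj", then collect every word in that subtree.
Words under "qj": qjqqjqquju
Count: 1

1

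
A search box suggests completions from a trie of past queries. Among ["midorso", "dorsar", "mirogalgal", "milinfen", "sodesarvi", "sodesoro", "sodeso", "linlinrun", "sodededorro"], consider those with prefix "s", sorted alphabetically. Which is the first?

Words with prefix "s", in lexicographic order: "sodededorro", "sodesarvi", "sodeso", "sodesoro"
The 1st is sodededorro.

sodededorro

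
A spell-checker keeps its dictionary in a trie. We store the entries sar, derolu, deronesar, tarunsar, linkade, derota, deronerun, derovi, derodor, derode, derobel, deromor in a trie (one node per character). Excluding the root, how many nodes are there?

Count nodes per top-level branch (shared prefixes stored once):
  'd'-branch (derobel, derode, derodor, derolu, deromor, deronerun, deronesar, derota, derovi): 28 nodes
  'l'-branch (linkade): 7 nodes
  's'-branch (sar): 3 nodes
  't'-branch (tarunsar): 8 nodes
Sum: 46

46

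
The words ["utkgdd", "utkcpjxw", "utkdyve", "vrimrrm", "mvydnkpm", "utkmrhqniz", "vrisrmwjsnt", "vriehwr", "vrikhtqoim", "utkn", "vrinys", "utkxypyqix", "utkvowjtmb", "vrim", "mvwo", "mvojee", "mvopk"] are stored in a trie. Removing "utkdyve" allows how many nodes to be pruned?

After clearing the end-marker at "utkdyve", prune upward until reaching a node still needed by another word.
The suffix "dyve" (4 nodes) is used only by "utkdyve"; the node for "utk" still has the child "g", so pruning stops there.
Nodes removed: 4

4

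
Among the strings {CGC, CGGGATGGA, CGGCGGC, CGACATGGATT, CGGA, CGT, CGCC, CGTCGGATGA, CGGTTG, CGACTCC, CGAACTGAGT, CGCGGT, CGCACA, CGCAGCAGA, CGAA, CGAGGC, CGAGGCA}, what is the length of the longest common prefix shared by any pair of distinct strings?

The deepest shared node is where two words last agree before diverging.
"CGAGGC" and "CGAGGCA" agree on "CGAGGC" (6 characters) before diverging; nothing deeper is shared.
Longest shared-prefix length: 6

6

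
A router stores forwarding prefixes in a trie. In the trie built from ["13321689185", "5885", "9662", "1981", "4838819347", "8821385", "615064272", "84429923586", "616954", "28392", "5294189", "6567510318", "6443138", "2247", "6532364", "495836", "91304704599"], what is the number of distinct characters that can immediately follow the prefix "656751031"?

1

The children of the "656751031" node are the distinct next characters among strings starting with "656751031".
Characters that immediately follow "656751031" among the stored strings: {8}.
That node has 1 child edge.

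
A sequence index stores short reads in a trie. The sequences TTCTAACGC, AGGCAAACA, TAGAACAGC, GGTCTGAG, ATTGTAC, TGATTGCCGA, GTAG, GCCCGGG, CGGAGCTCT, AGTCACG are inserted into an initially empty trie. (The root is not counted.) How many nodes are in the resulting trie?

Insert word by word; a character creates a node only if that edge doesn't already exist:
  "TTCTAACGC" → 9 new (T, T, C, T, A, A, C, G, C)
  "AGGCAAACA" → 9 new (A, G, G, C, A, A, A, C, A)
  "TAGAACAGC" → prefix "T" already present; 8 new (A, G, A, A, C, A, G, C)
  "GGTCTGAG" → 8 new (G, G, T, C, T, G, A, G)
  "ATTGTAC" → prefix "A" already present; 6 new (T, T, G, T, A, C)
  "TGATTGCCGA" → prefix "T" already present; 9 new (G, A, T, T, G, C, C, G, A)
  "GTAG" → prefix "G" already present; 3 new (T, A, G)
  "GCCCGGG" → prefix "G" already present; 6 new (C, C, C, G, G, G)
  "CGGAGCTCT" → 9 new (C, G, G, A, G, C, T, C, T)
  "AGTCACG" → prefix "AG" already present; 5 new (T, C, A, C, G)
Total nodes = 9 + 9 + 8 + 8 + 6 + 9 + 3 + 6 + 9 + 5 = 72

72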